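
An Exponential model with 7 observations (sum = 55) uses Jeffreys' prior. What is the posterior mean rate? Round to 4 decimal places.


Posterior Gamma(7, 55)
E[lambda] = 7/55 = 0.1273

0.1273


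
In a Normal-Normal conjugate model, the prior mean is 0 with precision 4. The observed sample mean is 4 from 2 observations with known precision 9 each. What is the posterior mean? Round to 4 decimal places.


Posterior precision = tau0 + n*tau = 4 + 2*9 = 22
Posterior mean = (tau0*mu0 + n*tau*xbar) / posterior_precision
= (4*0 + 2*9*4) / 22
= 72 / 22 = 3.2727

3.2727


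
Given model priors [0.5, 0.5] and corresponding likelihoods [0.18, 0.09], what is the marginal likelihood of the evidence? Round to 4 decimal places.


P(E) = sum_i P(M_i) P(E|M_i)
= 0.09 + 0.045
= 0.135

0.135


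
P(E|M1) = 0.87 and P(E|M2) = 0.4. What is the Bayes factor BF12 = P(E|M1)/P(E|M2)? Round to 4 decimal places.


Bayes factor BF12 = P(E|M1) / P(E|M2)
= 0.87 / 0.4
= 2.175

2.175


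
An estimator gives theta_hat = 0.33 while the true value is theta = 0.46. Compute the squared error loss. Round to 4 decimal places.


The squared error loss is (theta_hat - theta)^2
= (0.33 - 0.46)^2
= (-0.13)^2 = 0.0169

0.0169


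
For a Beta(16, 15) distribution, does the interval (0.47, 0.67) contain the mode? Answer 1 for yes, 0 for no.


Mode of Beta(a,b) = (a-1)/(a+b-2)
= (16-1)/(16+15-2) = 0.5172
Check: 0.47 <= 0.5172 <= 0.67?
Result: 1

1


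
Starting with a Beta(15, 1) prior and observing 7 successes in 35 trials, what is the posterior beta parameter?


Posterior beta = prior beta + failures
Failures = 35 - 7 = 28
beta_post = 1 + 28 = 29

29


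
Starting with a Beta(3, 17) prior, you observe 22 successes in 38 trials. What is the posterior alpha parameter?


For a Beta-Binomial conjugate model:
Posterior alpha = prior alpha + number of successes
= 3 + 22 = 25

25


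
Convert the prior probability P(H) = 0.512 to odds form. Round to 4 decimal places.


P(not H) = 1 - 0.512 = 0.488
Odds = 0.512 / 0.488 = 1.0492

1.0492


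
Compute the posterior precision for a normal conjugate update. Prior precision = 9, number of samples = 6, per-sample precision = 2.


tau_post = tau_0 + n * tau
= 9 + 6 * 2 = 21

21


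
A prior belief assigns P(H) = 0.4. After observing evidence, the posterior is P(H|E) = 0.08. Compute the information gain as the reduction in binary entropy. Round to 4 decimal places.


H(prior) = -0.4*log2(0.4) - 0.6*log2(0.6)
= 0.971
H(post) = -0.08*log2(0.08) - 0.92*log2(0.92)
= 0.4022
IG = 0.971 - 0.4022 = 0.5688

0.5688


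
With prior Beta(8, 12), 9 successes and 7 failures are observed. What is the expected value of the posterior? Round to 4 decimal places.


Posterior = Beta(17, 19)
E[theta] = alpha/(alpha+beta)
= 17/36 = 0.4722

0.4722


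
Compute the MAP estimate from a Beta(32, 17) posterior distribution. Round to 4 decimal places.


MAP = mode of Beta distribution
= (alpha - 1)/(alpha + beta - 2)
= (32-1)/(32+17-2)
= 31/47 = 0.6596

0.6596


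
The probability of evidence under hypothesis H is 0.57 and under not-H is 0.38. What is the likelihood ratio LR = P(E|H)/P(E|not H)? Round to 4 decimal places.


LR = 0.57 / 0.38
= 1.5

1.5


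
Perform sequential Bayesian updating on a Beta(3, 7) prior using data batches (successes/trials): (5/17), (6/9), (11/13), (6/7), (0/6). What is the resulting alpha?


Accumulate successes: 28
Posterior alpha = prior alpha + sum of successes
= 3 + 28 = 31

31


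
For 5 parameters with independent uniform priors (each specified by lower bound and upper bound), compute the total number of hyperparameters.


A uniform prior has 2 hyperparameters per parameter.
Total = 5 * 2 = 10

10


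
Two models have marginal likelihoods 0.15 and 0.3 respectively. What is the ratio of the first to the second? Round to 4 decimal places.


Evidence ratio = 0.15 / 0.3
= 0.5

0.5


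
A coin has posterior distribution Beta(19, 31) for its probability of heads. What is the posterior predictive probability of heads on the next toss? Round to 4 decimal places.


Posterior predictive = E[theta] = alpha/(alpha+beta)
= 19/50
= 0.38

0.38


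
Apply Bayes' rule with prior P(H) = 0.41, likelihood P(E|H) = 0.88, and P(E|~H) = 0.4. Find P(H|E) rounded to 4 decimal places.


Step 1: Compute marginal P(E) = P(E|H)P(H) + P(E|~H)P(~H)
= 0.88*0.41 + 0.4*0.59 = 0.5968
Step 2: P(H|E) = P(E|H)P(H)/P(E) = 0.3608/0.5968
= 0.6046

0.6046


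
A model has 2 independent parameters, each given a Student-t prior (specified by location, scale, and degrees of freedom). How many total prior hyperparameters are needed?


Each Student-t prior needs 3 hyperparameters (location, scale, and degrees of freedom).
Total = 3 * 2 = 6

6


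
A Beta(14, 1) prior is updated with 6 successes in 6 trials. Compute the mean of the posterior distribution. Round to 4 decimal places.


After update: Beta(20, 1)
Mean = 20 / (20 + 1) = 20 / 21
= 0.9524

0.9524


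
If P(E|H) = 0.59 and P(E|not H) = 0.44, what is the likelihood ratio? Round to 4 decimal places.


Likelihood ratio = P(E|H) / P(E|not H)
= 0.59 / 0.44
= 1.3409

1.3409


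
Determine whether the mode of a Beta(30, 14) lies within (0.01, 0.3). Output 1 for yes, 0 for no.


First find the mode: (a-1)/(a+b-2) = 0.6905
Is 0.6905 in (0.01, 0.3)? 0

0


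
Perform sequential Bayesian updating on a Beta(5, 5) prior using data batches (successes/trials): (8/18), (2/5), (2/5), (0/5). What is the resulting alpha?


Accumulate successes: 12
Posterior alpha = prior alpha + sum of successes
= 5 + 12 = 17

17


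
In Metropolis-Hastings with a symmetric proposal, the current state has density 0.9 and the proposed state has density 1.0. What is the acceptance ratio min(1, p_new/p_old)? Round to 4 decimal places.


Ratio = p_new / p_old = 1.0 / 0.9 = 1.1111
Acceptance = min(1, 1.1111) = 1.0

1.0


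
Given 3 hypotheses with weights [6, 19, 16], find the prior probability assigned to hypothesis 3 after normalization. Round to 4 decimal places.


To normalize, divide each weight by the sum of all weights.
Sum = 41
Prior(H3) = 16/41 = 0.3902

0.3902


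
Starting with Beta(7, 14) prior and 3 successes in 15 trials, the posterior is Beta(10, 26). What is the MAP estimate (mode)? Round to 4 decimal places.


The mode of Beta(a, b) when a > 1 and b > 1 is (a-1)/(a+b-2)
= (10 - 1) / (10 + 26 - 2)
= 9 / 34
= 0.2647

0.2647


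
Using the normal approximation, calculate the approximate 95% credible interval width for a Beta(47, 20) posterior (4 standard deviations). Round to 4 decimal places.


Var(Beta) = 47*20/(67^2 * 68) = 0.0031
SD = 0.0555
Width ~ 4*SD = 0.222

0.222


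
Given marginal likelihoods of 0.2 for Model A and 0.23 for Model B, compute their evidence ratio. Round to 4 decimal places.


Ratio = ML(A) / ML(B) = 0.2/0.23
= 0.8696

0.8696


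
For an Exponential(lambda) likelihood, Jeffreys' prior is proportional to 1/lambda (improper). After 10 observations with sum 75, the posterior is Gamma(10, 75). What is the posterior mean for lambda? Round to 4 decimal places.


Posterior = Gamma(n, sum_x) = Gamma(10, 75)
Posterior mean = shape/rate = 10/75
= 0.1333

0.1333


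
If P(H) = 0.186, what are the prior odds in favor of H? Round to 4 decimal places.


Prior odds = P(H) / (1 - P(H))
= 0.186 / 0.814
= 0.2285

0.2285


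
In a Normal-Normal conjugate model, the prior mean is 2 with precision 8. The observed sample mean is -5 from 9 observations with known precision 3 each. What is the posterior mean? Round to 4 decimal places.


Posterior precision = tau0 + n*tau = 8 + 9*3 = 35
Posterior mean = (tau0*mu0 + n*tau*xbar) / posterior_precision
= (8*2 + 9*3*-5) / 35
= -119 / 35 = -3.4

-3.4


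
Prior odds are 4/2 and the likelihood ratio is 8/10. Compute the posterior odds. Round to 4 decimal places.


Posterior odds = prior odds * likelihood ratio
= (4/2) * (8/10)
= 32 / 20
= 1.6

1.6


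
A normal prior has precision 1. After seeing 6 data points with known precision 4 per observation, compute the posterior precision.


In the conjugate normal model, precisions add:
tau_posterior = tau_prior + n * tau_data
= 1 + 6*4 = 25

25


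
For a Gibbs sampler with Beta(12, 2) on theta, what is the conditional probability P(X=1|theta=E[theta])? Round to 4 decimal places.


E[theta] = 12/(12+2) = 0.8571
P(X=1|theta) = theta = 0.8571

0.8571


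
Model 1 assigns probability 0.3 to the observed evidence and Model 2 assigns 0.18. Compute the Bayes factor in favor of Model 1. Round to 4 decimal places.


BF = P(data|M1) / P(data|M2)
= 0.3 / 0.18 = 1.6667

1.6667


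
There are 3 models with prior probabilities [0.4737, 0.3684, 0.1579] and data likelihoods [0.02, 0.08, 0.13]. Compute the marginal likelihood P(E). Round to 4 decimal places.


P(E) = sum over models of P(M_i) * P(E|M_i)
= 0.4737*0.02 + 0.3684*0.08 + 0.1579*0.13
= 0.0595

0.0595


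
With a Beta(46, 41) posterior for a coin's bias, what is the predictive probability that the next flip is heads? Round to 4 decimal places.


The predictive probability equals the posterior mean.
P(next = heads) = alpha / (alpha + beta)
= 46 / 87 = 0.5287

0.5287


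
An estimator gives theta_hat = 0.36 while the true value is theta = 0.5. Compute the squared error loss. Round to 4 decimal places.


The squared error loss is (theta_hat - theta)^2
= (0.36 - 0.5)^2
= (-0.14)^2 = 0.0196

0.0196


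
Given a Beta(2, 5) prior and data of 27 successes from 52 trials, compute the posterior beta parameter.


Number of failures = 52 - 27 = 25
Posterior beta = 5 + 25 = 30

30


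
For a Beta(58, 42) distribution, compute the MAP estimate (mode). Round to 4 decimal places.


MAP = mode = (a-1)/(a+b-2)
= (58-1)/(58+42-2)
= 57/98 = 0.5816

0.5816


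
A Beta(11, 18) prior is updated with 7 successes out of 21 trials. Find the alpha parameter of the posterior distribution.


In the Beta-Binomial conjugate update:
alpha_post = alpha_prior + successes
= 11 + 7
= 18

18


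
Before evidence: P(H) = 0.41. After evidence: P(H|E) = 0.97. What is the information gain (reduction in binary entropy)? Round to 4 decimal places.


Prior entropy = 0.9765
Posterior entropy = 0.1944
Information gain = 0.9765 - 0.1944 = 0.7821

0.7821


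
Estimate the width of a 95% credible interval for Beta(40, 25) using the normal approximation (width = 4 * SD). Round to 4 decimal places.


For Beta(a,b): Var = ab/((a+b)^2(a+b+1))
Var = 0.0036, SD = 0.0599
Approximate 95% CI width = 4 * 0.0599 = 0.2395

0.2395


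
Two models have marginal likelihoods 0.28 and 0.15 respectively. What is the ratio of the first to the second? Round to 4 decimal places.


Evidence ratio = 0.28 / 0.15
= 1.8667

1.8667


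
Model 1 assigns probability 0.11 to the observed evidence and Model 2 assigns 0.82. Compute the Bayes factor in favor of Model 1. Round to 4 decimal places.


BF = P(data|M1) / P(data|M2)
= 0.11 / 0.82 = 0.1341

0.1341


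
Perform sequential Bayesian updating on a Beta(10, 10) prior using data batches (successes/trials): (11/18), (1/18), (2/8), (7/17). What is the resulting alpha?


Accumulate successes: 21
Posterior alpha = prior alpha + sum of successes
= 10 + 21 = 31

31


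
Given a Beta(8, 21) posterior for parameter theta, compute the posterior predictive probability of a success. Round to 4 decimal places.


For a Beta-Bernoulli model, the predictive probability is the mean:
P(success) = 8/(8+21) = 8/29 = 0.2759

0.2759


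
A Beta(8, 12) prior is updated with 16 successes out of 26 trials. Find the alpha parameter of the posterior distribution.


In the Beta-Binomial conjugate update:
alpha_post = alpha_prior + successes
= 8 + 16
= 24

24


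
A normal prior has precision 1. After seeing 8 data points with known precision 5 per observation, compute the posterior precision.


In the conjugate normal model, precisions add:
tau_posterior = tau_prior + n * tau_data
= 1 + 8*5 = 41

41


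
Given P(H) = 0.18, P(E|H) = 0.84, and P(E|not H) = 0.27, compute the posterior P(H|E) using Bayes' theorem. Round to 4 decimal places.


By Bayes' theorem: P(H|E) = P(E|H)*P(H) / P(E)
P(E) = P(E|H)*P(H) + P(E|not H)*P(not H)
P(E) = 0.84*0.18 + 0.27*0.82 = 0.3726
P(H|E) = 0.84*0.18 / 0.3726 = 0.4058

0.4058


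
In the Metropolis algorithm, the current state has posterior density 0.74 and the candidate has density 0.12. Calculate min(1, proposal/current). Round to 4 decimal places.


Ratio = 0.12/0.74 = 0.1622
Acceptance probability = min(1, 0.1622)
= 0.1622

0.1622


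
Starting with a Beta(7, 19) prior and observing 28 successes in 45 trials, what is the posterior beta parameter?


Posterior beta = prior beta + failures
Failures = 45 - 28 = 17
beta_post = 19 + 17 = 36

36


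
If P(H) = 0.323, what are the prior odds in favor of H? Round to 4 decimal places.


Prior odds = P(H) / (1 - P(H))
= 0.323 / 0.677
= 0.4771

0.4771


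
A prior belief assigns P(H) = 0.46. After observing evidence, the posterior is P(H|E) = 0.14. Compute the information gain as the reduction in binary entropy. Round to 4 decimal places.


H(prior) = -0.46*log2(0.46) - 0.54*log2(0.54)
= 0.9954
H(post) = -0.14*log2(0.14) - 0.86*log2(0.86)
= 0.5842
IG = 0.9954 - 0.5842 = 0.4111

0.4111


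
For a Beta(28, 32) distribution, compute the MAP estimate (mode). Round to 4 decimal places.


MAP = mode = (a-1)/(a+b-2)
= (28-1)/(28+32-2)
= 27/58 = 0.4655

0.4655


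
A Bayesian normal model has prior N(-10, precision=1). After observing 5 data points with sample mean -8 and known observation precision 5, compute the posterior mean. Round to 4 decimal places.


Posterior mean = (prior_precision * prior_mean + n * data_precision * data_mean) / (prior_precision + n * data_precision)
Numerator = 1*-10 + 5*5*-8 = -210
Denominator = 1 + 5*5 = 26
Posterior mean = -8.0769

-8.0769


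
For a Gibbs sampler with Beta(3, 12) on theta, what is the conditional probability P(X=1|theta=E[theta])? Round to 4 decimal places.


E[theta] = 3/(3+12) = 0.2
P(X=1|theta) = theta = 0.2

0.2


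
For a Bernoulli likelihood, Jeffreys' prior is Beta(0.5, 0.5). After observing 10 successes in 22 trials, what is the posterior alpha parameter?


Jeffreys' prior for Bernoulli is Beta(0.5, 0.5).
Posterior is Beta(0.5 + k, 0.5 + n - k).
Posterior alpha = 0.5 + k = 0.5 + 10 = 10.5

10.5


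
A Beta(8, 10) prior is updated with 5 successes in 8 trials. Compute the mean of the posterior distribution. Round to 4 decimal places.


After update: Beta(13, 13)
Mean = 13 / (13 + 13) = 13 / 26
= 0.5

0.5


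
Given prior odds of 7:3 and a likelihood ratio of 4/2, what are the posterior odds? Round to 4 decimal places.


Posterior odds = prior odds * LR
Prior odds = 7/3 = 2.3333
LR = 4/2 = 2.0
Posterior odds = 2.3333 * 2.0 = 4.6667

4.6667


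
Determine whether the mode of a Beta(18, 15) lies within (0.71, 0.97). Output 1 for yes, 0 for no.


First find the mode: (a-1)/(a+b-2) = 0.5484
Is 0.5484 in (0.71, 0.97)? 0

0


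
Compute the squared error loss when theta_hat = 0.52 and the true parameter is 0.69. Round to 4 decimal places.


L = (theta_hat - theta_true)^2
= (0.52 - 0.69)^2
= -0.17^2 = 0.0289

0.0289


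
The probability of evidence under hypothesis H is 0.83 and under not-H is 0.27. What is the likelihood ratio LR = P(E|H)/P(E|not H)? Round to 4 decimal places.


LR = 0.83 / 0.27
= 3.0741

3.0741


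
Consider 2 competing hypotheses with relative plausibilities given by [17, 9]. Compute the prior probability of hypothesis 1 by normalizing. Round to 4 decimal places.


Sum of weights = 17 + 9 = 26
Normalized prior for H1 = 17 / 26
= 0.6538

0.6538


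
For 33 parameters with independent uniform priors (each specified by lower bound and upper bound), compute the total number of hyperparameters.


A uniform prior has 2 hyperparameters per parameter.
Total = 33 * 2 = 66

66


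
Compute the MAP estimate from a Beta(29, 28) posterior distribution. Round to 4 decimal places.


MAP = mode of Beta distribution
= (alpha - 1)/(alpha + beta - 2)
= (29-1)/(29+28-2)
= 28/55 = 0.5091

0.5091


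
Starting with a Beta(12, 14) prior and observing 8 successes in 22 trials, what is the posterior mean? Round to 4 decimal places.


Posterior parameters: alpha = 12 + 8 = 20
beta = 14 + 14 = 28
Posterior mean = alpha / (alpha + beta) = 20 / 48
= 0.4167

0.4167


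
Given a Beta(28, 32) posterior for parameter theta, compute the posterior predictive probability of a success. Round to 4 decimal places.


For a Beta-Bernoulli model, the predictive probability is the mean:
P(success) = 28/(28+32) = 28/60 = 0.4667

0.4667


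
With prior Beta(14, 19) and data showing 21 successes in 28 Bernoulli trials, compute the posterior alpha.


Conjugate update: alpha_posterior = alpha_prior + k
= 14 + 21 = 35

35


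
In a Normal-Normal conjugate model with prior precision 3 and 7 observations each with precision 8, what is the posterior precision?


Posterior precision = prior precision + n * observation precision
= 3 + 7 * 8
= 3 + 56 = 59

59


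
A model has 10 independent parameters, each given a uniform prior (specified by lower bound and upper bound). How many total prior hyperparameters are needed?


Each uniform prior needs 2 hyperparameters (lower bound and upper bound).
Total = 2 * 10 = 20

20


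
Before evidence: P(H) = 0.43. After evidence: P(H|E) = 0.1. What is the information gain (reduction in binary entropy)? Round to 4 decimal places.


Prior entropy = 0.9858
Posterior entropy = 0.469
Information gain = 0.9858 - 0.469 = 0.5168

0.5168


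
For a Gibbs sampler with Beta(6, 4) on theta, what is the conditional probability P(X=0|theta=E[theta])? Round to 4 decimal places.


E[theta] = 6/(6+4) = 0.6
P(X=0|theta) = 1 - theta = 0.4

0.4


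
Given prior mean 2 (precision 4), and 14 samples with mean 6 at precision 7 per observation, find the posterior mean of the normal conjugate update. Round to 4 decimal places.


The posterior mean is a precision-weighted average of prior and data.
Post. prec. = 4 + 98 = 102
Post. mean = (8 + 588)/102 = 596/102 = 5.8431

5.8431


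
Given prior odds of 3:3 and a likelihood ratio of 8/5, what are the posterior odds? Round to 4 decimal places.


Posterior odds = prior odds * LR
Prior odds = 3/3 = 1.0
LR = 8/5 = 1.6
Posterior odds = 1.0 * 1.6 = 1.6

1.6


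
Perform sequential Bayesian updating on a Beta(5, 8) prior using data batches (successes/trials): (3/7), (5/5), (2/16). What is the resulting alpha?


Accumulate successes: 10
Posterior alpha = prior alpha + sum of successes
= 5 + 10 = 15

15


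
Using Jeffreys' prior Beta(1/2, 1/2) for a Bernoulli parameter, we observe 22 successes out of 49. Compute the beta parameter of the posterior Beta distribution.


Conjugate update: Beta(0.5 + k, 0.5 + n - k).
k = 22, n - k = 27
Posterior beta = 0.5 + (n - k) = 0.5 + 27 = 27.5

27.5


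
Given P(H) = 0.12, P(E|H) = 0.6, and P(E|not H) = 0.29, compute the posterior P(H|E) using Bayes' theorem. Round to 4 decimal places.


By Bayes' theorem: P(H|E) = P(E|H)*P(H) / P(E)
P(E) = P(E|H)*P(H) + P(E|not H)*P(not H)
P(E) = 0.6*0.12 + 0.29*0.88 = 0.3272
P(H|E) = 0.6*0.12 / 0.3272 = 0.22

0.22


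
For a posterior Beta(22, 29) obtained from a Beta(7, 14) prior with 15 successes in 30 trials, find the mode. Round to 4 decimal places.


Mode = (alpha - 1) / (alpha + beta - 2)
= 21 / 49
= 0.4286

0.4286


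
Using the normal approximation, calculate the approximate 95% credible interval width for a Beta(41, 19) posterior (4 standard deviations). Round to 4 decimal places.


Var(Beta) = 41*19/(60^2 * 61) = 0.0035
SD = 0.0596
Width ~ 4*SD = 0.2382

0.2382


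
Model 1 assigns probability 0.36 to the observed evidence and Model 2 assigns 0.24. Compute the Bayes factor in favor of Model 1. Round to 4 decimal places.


BF = P(data|M1) / P(data|M2)
= 0.36 / 0.24 = 1.5

1.5


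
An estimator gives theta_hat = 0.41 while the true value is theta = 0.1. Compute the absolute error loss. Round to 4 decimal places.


The absolute error loss is |theta_hat - theta|
= |0.41 - 0.1|
= 0.31

0.31


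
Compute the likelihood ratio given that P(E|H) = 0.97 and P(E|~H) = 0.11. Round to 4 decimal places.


LR = P(E|H) / P(E|~H)
= 0.97 / 0.11 = 8.8182

8.8182


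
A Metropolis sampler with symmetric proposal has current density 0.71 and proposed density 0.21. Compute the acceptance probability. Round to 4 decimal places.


For symmetric proposals, acceptance = min(1, pi(x*)/pi(x))
= min(1, 0.21/0.71)
= min(1, 0.2958) = 0.2958

0.2958


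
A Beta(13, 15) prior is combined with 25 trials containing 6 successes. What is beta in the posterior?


In conjugate updating:
beta_posterior = beta_prior + (n - k)
= 15 + (25 - 6)
= 15 + 19 = 34

34


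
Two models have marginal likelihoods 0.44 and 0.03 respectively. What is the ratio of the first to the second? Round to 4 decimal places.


Evidence ratio = 0.44 / 0.03
= 14.6667

14.6667


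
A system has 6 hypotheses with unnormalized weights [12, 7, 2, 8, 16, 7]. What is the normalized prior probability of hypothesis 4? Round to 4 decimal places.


The normalized prior is the weight divided by the total.
Total weight = 52
P(H4) = 8 / 52 = 0.1538

0.1538


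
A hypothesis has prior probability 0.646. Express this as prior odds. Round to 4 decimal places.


Odds = P(H) / P(not H) = 0.646 / 0.354
= 1.8249

1.8249


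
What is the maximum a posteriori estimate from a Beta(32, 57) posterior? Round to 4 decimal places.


The MAP estimate equals the mode of the distribution.
Mode of Beta(a,b) = (a-1)/(a+b-2)
= 31/87
= 0.3563

0.3563


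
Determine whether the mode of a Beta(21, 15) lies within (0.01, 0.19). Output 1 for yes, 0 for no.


First find the mode: (a-1)/(a+b-2) = 0.5882
Is 0.5882 in (0.01, 0.19)? 0

0


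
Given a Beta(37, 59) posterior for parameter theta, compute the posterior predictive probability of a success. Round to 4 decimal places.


For a Beta-Bernoulli model, the predictive probability is the mean:
P(success) = 37/(37+59) = 37/96 = 0.3854

0.3854


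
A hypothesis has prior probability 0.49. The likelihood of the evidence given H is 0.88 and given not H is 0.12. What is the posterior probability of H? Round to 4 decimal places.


Using Bayes' theorem:
P(E) = 0.49 * 0.88 + 0.51 * 0.12
P(E) = 0.4924
P(H|E) = (0.49 * 0.88) / 0.4924 = 0.8757

0.8757


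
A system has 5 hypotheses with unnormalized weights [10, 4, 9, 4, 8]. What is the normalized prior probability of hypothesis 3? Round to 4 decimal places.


The normalized prior is the weight divided by the total.
Total weight = 35
P(H3) = 9 / 35 = 0.2571

0.2571


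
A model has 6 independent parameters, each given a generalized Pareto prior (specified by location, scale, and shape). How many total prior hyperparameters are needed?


Each generalized Pareto prior needs 3 hyperparameters (location, scale, and shape).
Total = 3 * 6 = 18

18


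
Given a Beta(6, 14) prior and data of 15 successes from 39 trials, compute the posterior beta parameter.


Number of failures = 39 - 15 = 24
Posterior beta = 14 + 24 = 38

38


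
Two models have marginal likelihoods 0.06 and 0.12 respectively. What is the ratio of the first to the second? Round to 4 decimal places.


Evidence ratio = 0.06 / 0.12
= 0.5

0.5


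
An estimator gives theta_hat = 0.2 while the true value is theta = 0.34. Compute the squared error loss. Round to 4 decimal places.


The squared error loss is (theta_hat - theta)^2
= (0.2 - 0.34)^2
= (-0.14)^2 = 0.0196

0.0196


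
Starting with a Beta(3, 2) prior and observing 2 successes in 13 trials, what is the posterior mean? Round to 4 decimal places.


Posterior parameters: alpha = 3 + 2 = 5
beta = 2 + 11 = 13
Posterior mean = alpha / (alpha + beta) = 5 / 18
= 0.2778

0.2778


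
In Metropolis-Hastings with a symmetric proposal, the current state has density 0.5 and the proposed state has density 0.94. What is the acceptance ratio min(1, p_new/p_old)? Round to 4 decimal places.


Ratio = p_new / p_old = 0.94 / 0.5 = 1.88
Acceptance = min(1, 1.88) = 1.0

1.0


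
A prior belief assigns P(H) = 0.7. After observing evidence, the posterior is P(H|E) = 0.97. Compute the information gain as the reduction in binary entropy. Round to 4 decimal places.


H(prior) = -0.7*log2(0.7) - 0.3*log2(0.3)
= 0.8813
H(post) = -0.97*log2(0.97) - 0.03*log2(0.03)
= 0.1944
IG = 0.8813 - 0.1944 = 0.6869

0.6869


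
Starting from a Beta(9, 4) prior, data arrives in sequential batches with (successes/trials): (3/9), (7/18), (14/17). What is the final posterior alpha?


In sequential Bayesian updating, we sum all successes.
Total successes = 24
Final alpha = 9 + 24 = 33

33


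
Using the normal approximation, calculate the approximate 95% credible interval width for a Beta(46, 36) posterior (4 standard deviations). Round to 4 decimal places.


Var(Beta) = 46*36/(82^2 * 83) = 0.003
SD = 0.0545
Width ~ 4*SD = 0.2179

0.2179


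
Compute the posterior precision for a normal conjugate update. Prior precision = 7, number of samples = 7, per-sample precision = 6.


tau_post = tau_0 + n * tau
= 7 + 7 * 6 = 49

49


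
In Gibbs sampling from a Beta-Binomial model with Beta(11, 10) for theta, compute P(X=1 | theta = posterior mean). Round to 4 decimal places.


Posterior mean = alpha/(alpha+beta) = 11/21 = 0.5238
P(X=1|theta=mean) = theta = 0.5238

0.5238


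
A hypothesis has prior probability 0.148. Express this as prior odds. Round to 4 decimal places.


Odds = P(H) / P(not H) = 0.148 / 0.852
= 0.1737

0.1737


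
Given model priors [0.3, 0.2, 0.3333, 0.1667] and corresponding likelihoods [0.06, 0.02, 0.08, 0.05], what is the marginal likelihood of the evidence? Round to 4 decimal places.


P(E) = sum_i P(M_i) P(E|M_i)
= 0.018 + 0.004 + 0.0267 + 0.0083
= 0.057

0.057


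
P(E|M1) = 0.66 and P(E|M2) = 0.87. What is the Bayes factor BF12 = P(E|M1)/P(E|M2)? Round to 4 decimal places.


Bayes factor BF12 = P(E|M1) / P(E|M2)
= 0.66 / 0.87
= 0.7586

0.7586


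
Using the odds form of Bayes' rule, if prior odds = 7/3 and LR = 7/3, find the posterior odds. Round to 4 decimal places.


Bayes' rule in odds form: posterior odds = prior odds * LR
= (7 * 7) / (3 * 3)
= 49/9 = 5.4444

5.4444


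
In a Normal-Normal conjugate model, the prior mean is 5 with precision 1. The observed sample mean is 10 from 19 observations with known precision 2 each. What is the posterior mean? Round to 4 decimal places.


Posterior precision = tau0 + n*tau = 1 + 19*2 = 39
Posterior mean = (tau0*mu0 + n*tau*xbar) / posterior_precision
= (1*5 + 19*2*10) / 39
= 385 / 39 = 9.8718

9.8718


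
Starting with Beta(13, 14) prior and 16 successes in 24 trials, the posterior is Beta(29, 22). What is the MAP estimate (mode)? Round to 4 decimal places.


The mode of Beta(a, b) when a > 1 and b > 1 is (a-1)/(a+b-2)
= (29 - 1) / (29 + 22 - 2)
= 28 / 49
= 0.5714

0.5714


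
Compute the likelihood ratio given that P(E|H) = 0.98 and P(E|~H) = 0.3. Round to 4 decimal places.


LR = P(E|H) / P(E|~H)
= 0.98 / 0.3 = 3.2667

3.2667


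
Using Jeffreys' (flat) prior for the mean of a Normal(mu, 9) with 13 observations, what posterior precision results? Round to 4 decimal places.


Flat prior means prior precision is 0.
Posterior precision = n / sigma^2 = 13/9 = 1.4444

1.4444


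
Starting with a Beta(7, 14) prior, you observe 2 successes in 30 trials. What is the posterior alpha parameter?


For a Beta-Binomial conjugate model:
Posterior alpha = prior alpha + number of successes
= 7 + 2 = 9

9


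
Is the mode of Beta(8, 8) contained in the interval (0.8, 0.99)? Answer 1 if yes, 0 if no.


Mode = (a-1)/(a+b-2) = 7/14 = 0.5
Interval: (0.8, 0.99)
Contains mode? 0

0


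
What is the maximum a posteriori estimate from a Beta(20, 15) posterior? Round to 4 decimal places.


The MAP estimate equals the mode of the distribution.
Mode of Beta(a,b) = (a-1)/(a+b-2)
= 19/33
= 0.5758

0.5758


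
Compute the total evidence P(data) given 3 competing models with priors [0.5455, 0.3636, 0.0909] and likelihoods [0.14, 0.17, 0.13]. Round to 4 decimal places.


Marginal likelihood = sum P(model_i) * P(data|model_i)
Model 1: 0.5455 * 0.14 = 0.0764
Model 2: 0.3636 * 0.17 = 0.0618
Model 3: 0.0909 * 0.13 = 0.0118
Total = 0.15

0.15


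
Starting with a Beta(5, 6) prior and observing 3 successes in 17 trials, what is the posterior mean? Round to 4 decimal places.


Posterior parameters: alpha = 5 + 3 = 8
beta = 6 + 14 = 20
Posterior mean = alpha / (alpha + beta) = 8 / 28
= 0.2857

0.2857


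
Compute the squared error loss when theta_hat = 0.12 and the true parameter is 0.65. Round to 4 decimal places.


L = (theta_hat - theta_true)^2
= (0.12 - 0.65)^2
= -0.53^2 = 0.2809

0.2809


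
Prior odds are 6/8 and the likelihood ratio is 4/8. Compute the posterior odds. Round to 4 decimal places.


Posterior odds = prior odds * likelihood ratio
= (6/8) * (4/8)
= 24 / 64
= 0.375

0.375


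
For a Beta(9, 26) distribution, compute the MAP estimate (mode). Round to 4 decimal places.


MAP = mode = (a-1)/(a+b-2)
= (9-1)/(9+26-2)
= 8/33 = 0.2424

0.2424


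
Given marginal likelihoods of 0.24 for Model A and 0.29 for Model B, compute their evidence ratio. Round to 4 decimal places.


Ratio = ML(A) / ML(B) = 0.24/0.29
= 0.8276

0.8276


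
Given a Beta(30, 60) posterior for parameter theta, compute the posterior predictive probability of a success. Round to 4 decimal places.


For a Beta-Bernoulli model, the predictive probability is the mean:
P(success) = 30/(30+60) = 30/90 = 0.3333

0.3333


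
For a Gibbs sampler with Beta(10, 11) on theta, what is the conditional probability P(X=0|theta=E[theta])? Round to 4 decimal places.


E[theta] = 10/(10+11) = 0.4762
P(X=0|theta) = 1 - theta = 0.5238

0.5238


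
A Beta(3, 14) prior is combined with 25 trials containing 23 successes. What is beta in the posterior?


In conjugate updating:
beta_posterior = beta_prior + (n - k)
= 14 + (25 - 23)
= 14 + 2 = 16

16


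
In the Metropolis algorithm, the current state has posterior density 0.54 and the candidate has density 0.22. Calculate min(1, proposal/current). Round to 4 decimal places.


Ratio = 0.22/0.54 = 0.4074
Acceptance probability = min(1, 0.4074)
= 0.4074

0.4074


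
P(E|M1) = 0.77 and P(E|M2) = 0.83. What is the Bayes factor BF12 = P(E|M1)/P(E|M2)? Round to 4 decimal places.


Bayes factor BF12 = P(E|M1) / P(E|M2)
= 0.77 / 0.83
= 0.9277

0.9277


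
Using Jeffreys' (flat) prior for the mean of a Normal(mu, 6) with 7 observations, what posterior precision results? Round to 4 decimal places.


Flat prior means prior precision is 0.
Posterior precision = n / sigma^2 = 7/6 = 1.1667

1.1667


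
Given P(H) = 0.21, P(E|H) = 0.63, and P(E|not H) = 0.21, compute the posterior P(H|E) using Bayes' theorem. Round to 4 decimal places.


By Bayes' theorem: P(H|E) = P(E|H)*P(H) / P(E)
P(E) = P(E|H)*P(H) + P(E|not H)*P(not H)
P(E) = 0.63*0.21 + 0.21*0.79 = 0.2982
P(H|E) = 0.63*0.21 / 0.2982 = 0.4437

0.4437


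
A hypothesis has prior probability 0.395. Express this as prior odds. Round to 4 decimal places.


Odds = P(H) / P(not H) = 0.395 / 0.605
= 0.6529

0.6529


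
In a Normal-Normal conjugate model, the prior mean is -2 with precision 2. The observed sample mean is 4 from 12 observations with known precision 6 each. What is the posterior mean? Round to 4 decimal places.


Posterior precision = tau0 + n*tau = 2 + 12*6 = 74
Posterior mean = (tau0*mu0 + n*tau*xbar) / posterior_precision
= (2*-2 + 12*6*4) / 74
= 284 / 74 = 3.8378

3.8378


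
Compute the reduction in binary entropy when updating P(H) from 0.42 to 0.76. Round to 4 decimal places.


H_before = -p*log2(p) - (1-p)*log2(1-p) for p=0.42: 0.9815
H_after for p=0.76: 0.795
Reduction = 0.9815 - 0.795 = 0.1864

0.1864


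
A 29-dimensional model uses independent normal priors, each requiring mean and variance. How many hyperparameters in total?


Per parameter: 2 (mean and variance).
Total = 29 * 2 = 58

58


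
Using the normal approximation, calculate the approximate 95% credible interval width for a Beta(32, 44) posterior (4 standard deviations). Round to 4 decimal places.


Var(Beta) = 32*44/(76^2 * 77) = 0.0032
SD = 0.0563
Width ~ 4*SD = 0.2251

0.2251


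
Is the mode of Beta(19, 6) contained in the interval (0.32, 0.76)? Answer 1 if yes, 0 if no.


Mode = (a-1)/(a+b-2) = 18/23 = 0.7826
Interval: (0.32, 0.76)
Contains mode? 0

0


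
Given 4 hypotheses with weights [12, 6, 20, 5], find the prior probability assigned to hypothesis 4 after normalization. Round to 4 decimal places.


To normalize, divide each weight by the sum of all weights.
Sum = 43
Prior(H4) = 5/43 = 0.1163

0.1163


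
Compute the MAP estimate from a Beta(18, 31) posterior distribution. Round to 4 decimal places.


MAP = mode of Beta distribution
= (alpha - 1)/(alpha + beta - 2)
= (18-1)/(18+31-2)
= 17/47 = 0.3617

0.3617


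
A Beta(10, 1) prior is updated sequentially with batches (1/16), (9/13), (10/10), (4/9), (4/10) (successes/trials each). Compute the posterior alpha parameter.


Sequential conjugate updating is equivalent to a single batch update.
Total successes across all batches = 28
alpha_posterior = alpha_prior + total_successes = 10 + 28
= 38

38


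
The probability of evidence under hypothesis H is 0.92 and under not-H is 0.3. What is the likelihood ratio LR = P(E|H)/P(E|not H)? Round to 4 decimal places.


LR = 0.92 / 0.3
= 3.0667

3.0667


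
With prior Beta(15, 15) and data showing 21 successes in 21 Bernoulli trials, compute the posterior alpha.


Conjugate update: alpha_posterior = alpha_prior + k
= 15 + 21 = 36

36


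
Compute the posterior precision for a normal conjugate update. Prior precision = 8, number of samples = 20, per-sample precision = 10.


tau_post = tau_0 + n * tau
= 8 + 20 * 10 = 208

208


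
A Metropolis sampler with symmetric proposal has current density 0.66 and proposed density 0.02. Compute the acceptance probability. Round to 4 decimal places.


For symmetric proposals, acceptance = min(1, pi(x*)/pi(x))
= min(1, 0.02/0.66)
= min(1, 0.0303) = 0.0303

0.0303


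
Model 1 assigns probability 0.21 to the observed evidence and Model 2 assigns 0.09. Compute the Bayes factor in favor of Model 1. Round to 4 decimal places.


BF = P(data|M1) / P(data|M2)
= 0.21 / 0.09 = 2.3333

2.3333


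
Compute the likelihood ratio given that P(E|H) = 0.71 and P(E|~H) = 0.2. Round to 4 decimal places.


LR = P(E|H) / P(E|~H)
= 0.71 / 0.2 = 3.55

3.55


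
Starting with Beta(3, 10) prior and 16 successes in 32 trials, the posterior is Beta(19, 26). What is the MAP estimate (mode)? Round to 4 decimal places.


The mode of Beta(a, b) when a > 1 and b > 1 is (a-1)/(a+b-2)
= (19 - 1) / (19 + 26 - 2)
= 18 / 43
= 0.4186

0.4186


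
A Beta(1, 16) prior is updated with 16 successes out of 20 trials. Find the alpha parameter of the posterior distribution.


In the Beta-Binomial conjugate update:
alpha_post = alpha_prior + successes
= 1 + 16
= 17

17


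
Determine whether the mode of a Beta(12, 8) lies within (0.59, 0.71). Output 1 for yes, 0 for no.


First find the mode: (a-1)/(a+b-2) = 0.6111
Is 0.6111 in (0.59, 0.71)? 1

1


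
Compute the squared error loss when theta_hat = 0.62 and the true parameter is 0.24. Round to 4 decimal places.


L = (theta_hat - theta_true)^2
= (0.62 - 0.24)^2
= 0.38^2 = 0.1444

0.1444


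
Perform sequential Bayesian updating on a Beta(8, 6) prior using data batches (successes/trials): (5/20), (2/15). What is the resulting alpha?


Accumulate successes: 7
Posterior alpha = prior alpha + sum of successes
= 8 + 7 = 15

15


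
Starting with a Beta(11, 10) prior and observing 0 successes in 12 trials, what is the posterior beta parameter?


Posterior beta = prior beta + failures
Failures = 12 - 0 = 12
beta_post = 10 + 12 = 22

22


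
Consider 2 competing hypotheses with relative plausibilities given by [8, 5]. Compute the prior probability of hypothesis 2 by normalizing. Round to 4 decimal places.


Sum of weights = 8 + 5 = 13
Normalized prior for H2 = 5 / 13
= 0.3846

0.3846


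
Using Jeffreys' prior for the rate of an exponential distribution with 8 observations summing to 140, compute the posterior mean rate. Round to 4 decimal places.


Jeffreys' prior leads to posterior Gamma(8, 140).
Mean = 8/140 = 0.0571

0.0571


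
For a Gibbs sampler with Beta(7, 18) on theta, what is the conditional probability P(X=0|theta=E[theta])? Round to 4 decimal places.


E[theta] = 7/(7+18) = 0.28
P(X=0|theta) = 1 - theta = 0.72

0.72


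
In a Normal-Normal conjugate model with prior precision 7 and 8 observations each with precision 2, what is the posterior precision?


Posterior precision = prior precision + n * observation precision
= 7 + 8 * 2
= 7 + 16 = 23

23


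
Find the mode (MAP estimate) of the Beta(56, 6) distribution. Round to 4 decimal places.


For Beta(a,b) with a,b > 1:
Mode = (a-1)/(a+b-2) = (56-1)/(62-2)
= 55/60 = 0.9167

0.9167


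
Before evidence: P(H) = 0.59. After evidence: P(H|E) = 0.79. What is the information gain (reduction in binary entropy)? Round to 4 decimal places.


Prior entropy = 0.9765
Posterior entropy = 0.7415
Information gain = 0.9765 - 0.7415 = 0.235

0.235


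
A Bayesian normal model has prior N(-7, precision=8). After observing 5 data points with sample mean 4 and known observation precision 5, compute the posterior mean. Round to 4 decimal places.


Posterior mean = (prior_precision * prior_mean + n * data_precision * data_mean) / (prior_precision + n * data_precision)
Numerator = 8*-7 + 5*5*4 = 44
Denominator = 8 + 5*5 = 33
Posterior mean = 1.3333

1.3333


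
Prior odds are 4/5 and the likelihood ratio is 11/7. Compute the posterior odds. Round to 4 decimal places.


Posterior odds = prior odds * likelihood ratio
= (4/5) * (11/7)
= 44 / 35
= 1.2571

1.2571


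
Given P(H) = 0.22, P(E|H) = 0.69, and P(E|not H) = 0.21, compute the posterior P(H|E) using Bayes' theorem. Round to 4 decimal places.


By Bayes' theorem: P(H|E) = P(E|H)*P(H) / P(E)
P(E) = P(E|H)*P(H) + P(E|not H)*P(not H)
P(E) = 0.69*0.22 + 0.21*0.78 = 0.3156
P(H|E) = 0.69*0.22 / 0.3156 = 0.481

0.481


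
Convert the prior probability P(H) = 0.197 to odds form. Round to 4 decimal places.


P(not H) = 1 - 0.197 = 0.803
Odds = 0.197 / 0.803 = 0.2453

0.2453


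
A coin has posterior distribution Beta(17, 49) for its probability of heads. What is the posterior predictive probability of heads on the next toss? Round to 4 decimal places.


Posterior predictive = E[theta] = alpha/(alpha+beta)
= 17/66
= 0.2576

0.2576


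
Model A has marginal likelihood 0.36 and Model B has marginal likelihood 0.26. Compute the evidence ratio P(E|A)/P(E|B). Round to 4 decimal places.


Evidence ratio = P(E|A) / P(E|B)
= 0.36 / 0.26
= 1.3846

1.3846


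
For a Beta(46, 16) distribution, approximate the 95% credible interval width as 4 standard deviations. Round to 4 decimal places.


Variance of Beta(a,b) = ab / ((a+b)^2 * (a+b+1))
= 46*16 / ((62)^2 * 63)
= 0.003
SD = sqrt(0.003) = 0.0551
Width = 4 * SD = 0.2205

0.2205


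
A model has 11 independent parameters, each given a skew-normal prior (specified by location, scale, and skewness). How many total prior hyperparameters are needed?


Each skew-normal prior needs 3 hyperparameters (location, scale, and skewness).
Total = 3 * 11 = 33

33
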